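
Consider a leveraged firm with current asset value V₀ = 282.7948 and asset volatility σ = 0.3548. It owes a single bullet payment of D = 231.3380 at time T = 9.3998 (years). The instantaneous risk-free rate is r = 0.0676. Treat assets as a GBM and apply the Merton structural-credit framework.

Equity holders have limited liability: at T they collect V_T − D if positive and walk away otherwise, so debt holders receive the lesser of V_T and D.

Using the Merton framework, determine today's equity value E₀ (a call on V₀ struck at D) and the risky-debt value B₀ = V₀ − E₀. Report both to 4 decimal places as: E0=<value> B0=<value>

Apply the equity-as-call identities (strike 231.3380, horizon 9.3998 years):
d₁ = [ln(V₀/D) + (r + σ²/2)T] / (σ√T)
   = [ln(282.7948/231.3380) + (0.0676 + 0.5·0.3548²)·9.3998] / (0.3548·√9.3998)
   = [0.200842 + 1.227064] / 1.087785 = 1.312673
d₂ = d₁ − σ√T = 1.312673 − 1.087785 = 0.224889
N(d₁) = 0.905353,  N(d₂) = 0.588967,  e^(−rT) = 0.529710
E₀ = V₀·N(d₁) − D·e^(−rT)·N(d₂)
   = 282.7948·0.905353 − 231.3380·0.529710·0.588967 = 183.856086
B₀ = V₀ − E₀ = 282.7948 − 183.856086 = 98.938714

E0=183.8561 B0=98.9387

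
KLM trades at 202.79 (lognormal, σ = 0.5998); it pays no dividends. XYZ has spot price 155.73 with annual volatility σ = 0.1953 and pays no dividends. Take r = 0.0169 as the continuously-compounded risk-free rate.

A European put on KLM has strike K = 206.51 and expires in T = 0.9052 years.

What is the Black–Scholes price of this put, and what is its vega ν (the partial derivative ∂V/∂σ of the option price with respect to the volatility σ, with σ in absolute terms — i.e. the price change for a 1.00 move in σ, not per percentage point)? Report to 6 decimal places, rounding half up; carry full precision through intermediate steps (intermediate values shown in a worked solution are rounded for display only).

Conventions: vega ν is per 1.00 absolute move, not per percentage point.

σ√T = 0.5998·√0.9052 = 0.570662
d₁ = (ln(S/K) + (r+σ²/2)T) / (σ√T) = (ln(202.79/206.51) + (0.0169+0.5998²/2)·0.9052) / 0.570662 = (-0.018178 + 0.178125) / 0.570662 = 0.280284
d₂ = d₁ − σ√T = 0.280284 − 0.570662 = -0.290378
e^{−rT} = 0.984819
N(−d₁) = 0.389630,  N(−d₂) = 0.614236
Put price V = K·e^{−rT}·N(−d₂) − S·N(−d₁) = 124.920235 − 79.013023 = 45.907213
φ(d₁) = (1/√(2π))·e^{−d₁²/2} = 0.383576
ν = S·φ(d₁)·√T = 74.006517

price = 45.907213
ν = 74.006517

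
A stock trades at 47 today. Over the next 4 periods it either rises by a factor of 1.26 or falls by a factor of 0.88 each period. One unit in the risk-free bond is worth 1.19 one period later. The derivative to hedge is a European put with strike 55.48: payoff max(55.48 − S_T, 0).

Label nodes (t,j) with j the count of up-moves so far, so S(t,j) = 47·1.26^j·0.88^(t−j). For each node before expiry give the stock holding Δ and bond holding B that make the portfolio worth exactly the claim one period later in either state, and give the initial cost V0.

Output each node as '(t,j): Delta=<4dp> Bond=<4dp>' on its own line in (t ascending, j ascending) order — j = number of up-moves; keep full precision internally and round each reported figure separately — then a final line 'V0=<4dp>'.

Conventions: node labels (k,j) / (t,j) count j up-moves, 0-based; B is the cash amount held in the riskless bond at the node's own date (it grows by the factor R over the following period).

(0,0): Delta=-0.0443 Bond=2.2496
(1,0): Delta=-0.2228 Bond=10.0608
(1,1): Delta=-0.0161 Bond=1.0098
(2,0): Delta=-0.8858 Bond=36.1049
(2,1): Delta=-0.1182 Bond=6.5231
(2,2): Delta=0.0000 Bond=0.0000
(3,0): Delta=-1.0000 Bond=46.6218
(3,1): Delta=-0.8678 Bond=42.1390
(3,2): Delta=0.0000 Bond=0.0000
(3,3): Delta=0.0000 Bond=0.0000
V0=0.1695

No-arbitrage ⇒ martingale measure with p* = (R−d)/(u−d) = 0.8158.
At maturity the claim pays: V(4,0)=27.2943, V(4,1)=15.1232, V(4,2)=0.0000, V(4,3)=0.0000, V(4,4)=0.0000
  t=3,j=0: stock 32.0292 → up 40.3568 (V=15.1232), down 28.1857 (V=27.2943). Price 14.5927; hedge Δ=-1.0000, bond B=46.6218.
  t=3,j=1: stock 45.8600 → up 57.7836 (V=0.0000), down 40.3568 (V=15.1232). Price 2.3411; hedge Δ=-0.8678, bond B=42.1390.
  t=3,j=2: stock 65.6631 → up 82.7356 (V=0.0000), down 57.7836 (V=0.0000). Price 0.0000; hedge Δ=0.0000, bond B=0.0000.
  t=3,j=3: stock 94.0177 → up 118.4623 (V=0.0000), down 82.7356 (V=0.0000). Price 0.0000; hedge Δ=0.0000, bond B=0.0000.
  t=2,j=0: stock 36.3968 → up 45.8600 (V=2.3411), down 32.0292 (V=14.5927). Price 3.8638; hedge Δ=-0.8858, bond B=36.1049.
  t=2,j=1: stock 52.1136 → up 65.6631 (V=0.0000), down 45.8600 (V=2.3411). Price 0.3624; hedge Δ=-0.1182, bond B=6.5231.
  t=2,j=2: stock 74.6172 → up 94.0177 (V=0.0000), down 65.6631 (V=0.0000). Price 0.0000; hedge Δ=0.0000, bond B=0.0000.
  t=1,j=0: stock 41.3600 → up 52.1136 (V=0.3624), down 36.3968 (V=3.8638). Price 0.8465; hedge Δ=-0.2228, bond B=10.0608.
  t=1,j=1: stock 59.2200 → up 74.6172 (V=0.0000), down 52.1136 (V=0.3624). Price 0.0561; hedge Δ=-0.0161, bond B=1.0098.
  t=0,j=0: stock 47.0000 → up 59.2200 (V=0.0561), down 41.3600 (V=0.8465). Price 0.1695; hedge Δ=-0.0443, bond B=2.2496.
Verification: the root portfolio costs Δ(0,0)·S0 + B(0,0) = 0.1695, matching V0.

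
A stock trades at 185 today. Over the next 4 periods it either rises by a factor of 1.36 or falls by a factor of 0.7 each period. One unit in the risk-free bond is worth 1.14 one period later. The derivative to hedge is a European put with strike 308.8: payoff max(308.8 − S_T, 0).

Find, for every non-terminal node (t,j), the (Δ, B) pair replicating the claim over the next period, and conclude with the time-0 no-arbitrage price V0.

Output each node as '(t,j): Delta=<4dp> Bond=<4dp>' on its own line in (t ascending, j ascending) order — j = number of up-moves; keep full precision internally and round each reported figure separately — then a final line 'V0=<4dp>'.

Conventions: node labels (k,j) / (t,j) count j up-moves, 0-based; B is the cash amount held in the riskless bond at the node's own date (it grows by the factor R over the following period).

(0,0): Delta=-0.4553 Bond=123.9301
(1,0): Delta=-0.9322 Bond=203.0378
(1,1): Delta=-0.3326 Bond=110.4017
(2,0): Delta=-1.0000 Bond=237.6116
(2,1): Delta=-0.9147 Bond=228.3888
(2,2): Delta=-0.1827 Bond=74.5925
(3,0): Delta=-1.0000 Bond=270.8772
(3,1): Delta=-1.0000 Bond=270.8772
(3,2): Delta=-0.8928 Bond=255.1062
(3,3): Delta=0.0000 Bond=0.0000
V0=39.7030

Under the risk-neutral measure, an up-move has probability p* = (R−d)/(u−d) = 0.6667 and values discount at R = 1.14.
Expiry values: V(4,0)=264.3815, V(4,1)=222.5012, V(4,2)=141.1338, V(4,3)=0.0000, V(4,4)=0.0000
Node (3,0) S=63.4550: V=(p*·222.5012+(1−p*)·264.3815)/1.14=207.4222; Δ=(222.5012−264.3815)/(86.2988−44.4185)=-1.0000; B=V−Δ·S=270.8772
Node (3,1) S=123.2840: V=(p*·141.1338+(1−p*)·222.5012)/1.14=147.5932; Δ=(141.1338−222.5012)/(167.6662−86.2988)=-1.0000; B=V−Δ·S=270.8772
Node (3,2) S=239.5232: V=(p*·0.0000+(1−p*)·141.1338)/1.14=41.2672; Δ=(0.0000−141.1338)/(325.7516−167.6662)=-0.8928; B=V−Δ·S=255.1062
Node (3,3) S=465.3594: V=(p*·0.0000+(1−p*)·0.0000)/1.14=0.0000; Δ=(0.0000−0.0000)/(632.8887−325.7516)=0.0000; B=V−Δ·S=0.0000
Node (2,0) S=90.6500: V=(p*·147.5932+(1−p*)·207.4222)/1.14=146.9616; Δ=(147.5932−207.4222)/(123.2840−63.4550)=-1.0000; B=V−Δ·S=237.6116
Node (2,1) S=176.1200: V=(p*·41.2672+(1−p*)·147.5932)/1.14=67.2888; Δ=(41.2672−147.5932)/(239.5232−123.2840)=-0.9147; B=V−Δ·S=228.3888
Node (2,2) S=342.1760: V=(p*·0.0000+(1−p*)·41.2672)/1.14=12.0664; Δ=(0.0000−41.2672)/(465.3594−239.5232)=-0.1827; B=V−Δ·S=74.5925
Node (1,0) S=129.5000: V=(p*·67.2888+(1−p*)·146.9616)/1.14=82.3214; Δ=(67.2888−146.9616)/(176.1200−90.6500)=-0.9322; B=V−Δ·S=203.0378
Node (1,1) S=251.6000: V=(p*·12.0664+(1−p*)·67.2888)/1.14=26.7315; Δ=(12.0664−67.2888)/(342.1760−176.1200)=-0.3326; B=V−Δ·S=110.4017
Node (0,0) S=185.0000: V=(p*·26.7315+(1−p*)·82.3214)/1.14=39.7030; Δ=(26.7315−82.3214)/(251.6000−129.5000)=-0.4553; B=V−Δ·S=123.9301
Check: Δ(0,0)·S0 + B(0,0) = 39.7030 = V0.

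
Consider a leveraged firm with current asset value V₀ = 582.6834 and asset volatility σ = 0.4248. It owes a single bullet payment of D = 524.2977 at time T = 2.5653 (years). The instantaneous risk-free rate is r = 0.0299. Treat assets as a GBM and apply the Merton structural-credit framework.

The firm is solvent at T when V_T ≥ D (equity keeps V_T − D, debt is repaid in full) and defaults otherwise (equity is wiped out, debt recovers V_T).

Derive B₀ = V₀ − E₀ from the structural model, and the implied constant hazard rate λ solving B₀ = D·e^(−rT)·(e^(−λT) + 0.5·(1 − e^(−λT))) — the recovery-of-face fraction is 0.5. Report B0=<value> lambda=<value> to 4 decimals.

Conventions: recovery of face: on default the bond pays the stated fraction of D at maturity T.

Apply the equity-as-call identities (strike 524.2977, horizon 2.5653 years):
d₁ = [ln(V₀/D) + (r + σ²/2)T] / (σ√T)
   = [ln(582.6834/524.2977) + (0.0299 + 0.5·0.4248²)·2.5653] / (0.4248·√2.5653)
   = [0.105584 + 0.308163] / 0.680383 = 0.608109
d₂ = d₁ − σ√T = 0.608109 − 0.680383 = -0.072274
N(d₁) = 0.728443,  N(d₂) = 0.471192,  e^(−rT) = 0.926165
E₀ = V₀·N(d₁) − D·e^(−rT)·N(d₂)
   = 582.6834·0.728443 − 524.2977·0.926165·0.471192 = 195.646959
B₀ = V₀ − E₀ = 582.6834 − 195.646959 = 387.036441
e^(−λT) = (B₀·e^(rT)/D − 0.5)/(1 − 0.5) = (387.0364·1.079721/524.2977 − 0.5)/0.5 = 0.59409909
λ = −ln(0.59409909)/2.5653 = 0.202982

B0=387.0364 lambda=0.2030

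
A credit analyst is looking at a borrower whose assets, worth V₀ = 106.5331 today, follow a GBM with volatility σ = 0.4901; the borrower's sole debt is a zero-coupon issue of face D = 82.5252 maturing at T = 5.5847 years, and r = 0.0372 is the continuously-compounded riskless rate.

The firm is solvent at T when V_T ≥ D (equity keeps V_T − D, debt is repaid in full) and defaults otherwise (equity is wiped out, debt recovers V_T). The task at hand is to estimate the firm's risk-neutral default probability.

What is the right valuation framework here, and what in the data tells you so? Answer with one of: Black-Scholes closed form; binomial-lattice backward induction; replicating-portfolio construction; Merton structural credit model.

Key observation: the data describe a firm's assets (V₀ = 106.5331, GBM) and a single zero-coupon debt of face 82.5252, so credit quantities follow from equity-as-call in the structural model.

framework: Merton structural credit model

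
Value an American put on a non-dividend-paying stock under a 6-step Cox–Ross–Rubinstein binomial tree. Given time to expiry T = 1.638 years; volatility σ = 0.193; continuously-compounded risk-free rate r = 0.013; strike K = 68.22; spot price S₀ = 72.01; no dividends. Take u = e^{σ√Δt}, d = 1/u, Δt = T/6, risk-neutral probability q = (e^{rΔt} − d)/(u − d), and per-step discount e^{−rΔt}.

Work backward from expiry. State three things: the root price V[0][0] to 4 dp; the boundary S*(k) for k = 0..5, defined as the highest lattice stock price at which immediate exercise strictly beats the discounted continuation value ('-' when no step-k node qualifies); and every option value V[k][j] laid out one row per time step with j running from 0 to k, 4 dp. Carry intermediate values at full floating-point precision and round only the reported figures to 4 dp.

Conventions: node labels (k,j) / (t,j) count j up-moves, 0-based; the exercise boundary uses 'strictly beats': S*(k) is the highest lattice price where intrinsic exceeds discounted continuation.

price = 4.7193
boundary = - - - - 48.1076 53.2118
tree:
4.7193
7.2110 2.1848
10.6430 3.7252 0.6127
15.0374 6.1899 1.2114 0.0000
20.1124 9.9145 2.3951 0.0000 0.0000
24.7271 15.0082 4.7354 0.0000 0.0000 0.0000
28.8991 20.1124 9.3623 0.0000 0.0000 0.0000 0.0000

Δt=0.27300, u=1.10610, d=0.90408, q=0.49241, disc=e^(-rΔt)=0.99646
k=6 terminal: V=max(K-S,0) → 28.8991 20.1124 9.3623 0.0000 0.0000 0.0000 0.0000
k=5: j=0 S=43.4929 intr=24.7271 cont=24.4854 V=24.7271[EX]; j=1 S=53.2118 intr=15.0082 cont=14.7665 V=15.0082[EX]; j=2 S=65.1025 intr=3.1175 cont=4.7354 V=4.7354[hold]; j=3 S=79.6503 intr=0.0000 cont=0.0000 V=0.0000[hold]; j=4 S=97.4490 intr=0.0000 cont=0.0000 V=0.0000[hold]; j=5 S=119.2249 intr=0.0000 cont=0.0000 V=0.0000[hold]  S*(5)=53.2118
k=4: j=0 S=48.1076 intr=20.1124 cont=19.8707 V=20.1124[EX]; j=1 S=58.8577 intr=9.3623 cont=9.9145 V=9.9145[hold]; j=2 S=72.0100 intr=0.0000 cont=2.3951 V=2.3951[hold]; j=3 S=88.1013 intr=0.0000 cont=0.0000 V=0.0000[hold]; j=4 S=107.7884 intr=0.0000 cont=0.0000 V=0.0000[hold]  S*(4)=48.1076
k=3: j=0 S=53.2118 intr=15.0082 cont=15.0374 V=15.0374[hold]; j=1 S=65.1025 intr=3.1175 cont=6.1899 V=6.1899[hold]; j=2 S=79.6503 intr=0.0000 cont=1.2114 V=1.2114[hold]; j=3 S=97.4490 intr=0.0000 cont=0.0000 V=0.0000[hold]  S*(3)=-
k=2: j=0 S=58.8577 intr=9.3623 cont=10.6430 V=10.6430[hold]; j=1 S=72.0100 intr=0.0000 cont=3.7252 V=3.7252[hold]; j=2 S=88.1013 intr=0.0000 cont=0.6127 V=0.6127[hold]  S*(2)=-
k=1: j=0 S=65.1025 intr=3.1175 cont=7.2110 V=7.2110[hold]; j=1 S=79.6503 intr=0.0000 cont=2.1848 V=2.1848[hold]  S*(1)=-
k=0: j=0 S=72.0100 intr=0.0000 cont=4.7193 V=4.7193[hold]  S*(0)=-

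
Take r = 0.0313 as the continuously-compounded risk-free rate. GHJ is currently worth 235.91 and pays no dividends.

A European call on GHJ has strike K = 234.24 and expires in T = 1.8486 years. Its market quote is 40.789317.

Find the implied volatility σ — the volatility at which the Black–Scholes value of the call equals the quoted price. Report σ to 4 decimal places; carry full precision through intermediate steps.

At σ = 0.2665 the Black–Scholes value reproduces the quote:
σ√T = 0.2665·√1.8486 = 0.362342
d₁ = (ln(S/K) + (r+σ²/2)T) / (σ√T) = (ln(235.91/234.24) + (0.0313+0.2665²/2)·1.8486) / 0.362342 = (0.007104 + 0.123507) / 0.362342 = 0.360464
d₂ = d₁ − σ√T = 0.360464 − 0.362342 = -0.001878
e^{−rT} = 0.943781
N(d₁) = 0.640750,  N(d₂) = 0.499251
V = S·N(d₁) − K·e^{−rT}·N(d₂) = 151.159298 − 110.369981 = 40.789317 (matching the quote); vega is positive throughout, so no other σ reproduces this price

sigma = 0.2665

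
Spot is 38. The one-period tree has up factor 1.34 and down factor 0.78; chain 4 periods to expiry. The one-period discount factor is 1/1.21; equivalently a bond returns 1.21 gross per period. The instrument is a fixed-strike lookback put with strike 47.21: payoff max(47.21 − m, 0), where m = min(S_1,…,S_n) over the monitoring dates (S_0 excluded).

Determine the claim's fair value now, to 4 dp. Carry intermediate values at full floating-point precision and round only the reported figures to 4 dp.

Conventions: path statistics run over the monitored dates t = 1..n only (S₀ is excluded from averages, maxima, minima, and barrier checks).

price = 3.0330

With p* = (R−d)/(u−d) = 0.7679, sum probability × payoff across the paths and divide by R^4.
Enumerate all 2^4 = 16 price paths (U = up ×1.34, D = down ×0.78); each path with k up-moves has probability p*^k·(1−p*)^(4−k).
DDDD: m=14.0657, payoff=33.1443, prob=0.002904
UDDD: m=24.1642, payoff=23.0458, prob=0.009606
DUDD: m=24.1642, payoff=23.0458, prob=0.009606
UUDD: m=41.5128, payoff=5.6972, prob=0.031774
DDUD: m=23.1192, payoff=24.0908, prob=0.009606
UDUD: m=39.7176, payoff=7.4924, prob=0.031774
DUUD: m=29.6400, payoff=17.5700, prob=0.031774
UUUD: m=50.9200, payoff=0.0000, prob=0.105099
DDDU: m=18.0330, payoff=29.1770, prob=0.009606
UDDU: m=30.9797, payoff=16.2303, prob=0.031774
DUDU: m=29.6400, payoff=17.5700, prob=0.031774
UUDU: m=50.9200, payoff=0.0000, prob=0.105099
DDUU: m=23.1192, payoff=24.0908, prob=0.031774
UDUU: m=39.7176, payoff=7.4924, prob=0.105099
DUUU: m=29.6400, payoff=17.5700, prob=0.105099
UUUU: m=50.9200, payoff=0.0000, prob=0.347634
Price = Σ prob·payoff / R^4 = 6.501516 / 2.143589 = 3.0330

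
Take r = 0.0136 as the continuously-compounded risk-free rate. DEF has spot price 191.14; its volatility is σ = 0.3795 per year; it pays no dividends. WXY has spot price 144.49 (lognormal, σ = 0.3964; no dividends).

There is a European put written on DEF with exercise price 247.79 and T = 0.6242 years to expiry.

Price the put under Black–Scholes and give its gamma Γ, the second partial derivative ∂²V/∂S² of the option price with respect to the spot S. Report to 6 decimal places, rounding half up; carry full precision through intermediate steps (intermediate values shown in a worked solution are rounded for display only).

σ√T = 0.3795·√0.6242 = 0.299829
d₁ = (ln(S/K) + (r+σ²/2)T) / (σ√T) = (ln(191.14/247.79) + (0.0136+0.3795²/2)·0.6242) / 0.299829 = (-0.259575 + 0.053438) / 0.299829 = -0.687517
d₂ = d₁ − σ√T = -0.687517 − 0.299829 = -0.987346
e^{−rT} = 0.991547
N(−d₁) = 0.754122,  N(−d₂) = 0.838264
Put price V = K·e^{−rT}·N(−d₂) − S·N(−d₁) = 205.957485 − 144.142801 = 61.814684
φ(d₁) = (1/√(2π))·e^{−d₁²/2} = 0.314970
Γ = φ(d₁) / (S·σ·√T) = 0.005496

price = 61.814684
Γ = 0.005496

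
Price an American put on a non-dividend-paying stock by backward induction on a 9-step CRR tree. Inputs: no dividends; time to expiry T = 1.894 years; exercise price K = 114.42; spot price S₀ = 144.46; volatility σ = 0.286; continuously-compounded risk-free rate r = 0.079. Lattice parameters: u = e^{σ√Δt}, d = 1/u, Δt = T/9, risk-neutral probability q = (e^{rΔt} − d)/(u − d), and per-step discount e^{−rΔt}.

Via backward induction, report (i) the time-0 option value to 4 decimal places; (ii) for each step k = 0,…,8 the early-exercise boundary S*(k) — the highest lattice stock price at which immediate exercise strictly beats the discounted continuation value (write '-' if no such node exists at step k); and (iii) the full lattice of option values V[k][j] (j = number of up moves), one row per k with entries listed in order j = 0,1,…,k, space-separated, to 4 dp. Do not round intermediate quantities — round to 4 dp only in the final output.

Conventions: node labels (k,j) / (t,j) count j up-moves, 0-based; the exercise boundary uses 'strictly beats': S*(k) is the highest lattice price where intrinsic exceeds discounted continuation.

Δt=0.21044  u=1.14020  d=0.87704  q=0.53095  discount=0.98351
step 9 (expiry): payoffs max(K−S,0) = 70.0661 56.7579 39.4565 16.9639 0.0000 0.0000 0.0000 0.0000 0.0000 0.0000
step 8: (k=8,j=0): S=50.5721, K−S=63.8479, hold=61.9614 ⇒ V=63.8479 exercise | (k=8,j=1): S=65.7461, K−S=48.6739, hold=46.7873 ⇒ V=48.6739 exercise | (k=8,j=2): S=85.4731, K−S=28.9469, hold=27.0604 ⇒ V=28.9469 exercise | (k=8,j=3): S=111.1190, K−S=3.3010, hold=7.8257 ⇒ V=7.8257 continue | (k=8,j=4): S=144.4600, K−S=0.0000, hold=0.0000 ⇒ V=0.0000 continue | (k=8,j=5): S=187.8048, K−S=0.0000, hold=0.0000 ⇒ V=0.0000 continue | (k=8,j=6): S=244.1551, K−S=0.0000, hold=0.0000 ⇒ V=0.0000 continue | (k=8,j=7): S=317.4132, K−S=0.0000, hold=0.0000 ⇒ V=0.0000 continue | (k=8,j=8): S=412.6521, K−S=0.0000, hold=0.0000 ⇒ V=0.0000 continue  boundary S*=85.4731
step 7: (k=7,j=0): S=57.6621, K−S=56.7579, hold=54.8713 ⇒ V=56.7579 exercise | (k=7,j=1): S=74.9635, K−S=39.4565, hold=37.5700 ⇒ V=39.4565 exercise | (k=7,j=2): S=97.4561, K−S=16.9639, hold=17.4402 ⇒ V=17.4402 continue | (k=7,j=3): S=126.6975, K−S=0.0000, hold=3.6101 ⇒ V=3.6101 continue | (k=7,j=4): S=164.7127, K−S=0.0000, hold=0.0000 ⇒ V=0.0000 continue | (k=7,j=5): S=214.1343, K−S=0.0000, hold=0.0000 ⇒ V=0.0000 continue | (k=7,j=6): S=278.3847, K−S=0.0000, hold=0.0000 ⇒ V=0.0000 continue | (k=7,j=7): S=361.9133, K−S=0.0000, hold=0.0000 ⇒ V=0.0000 continue  boundary S*=74.9635
step 6: (k=6,j=0): S=65.7461, K−S=48.6739, hold=46.7873 ⇒ V=48.6739 exercise | (k=6,j=1): S=85.4731, K−S=28.9469, hold=27.3091 ⇒ V=28.9469 exercise | (k=6,j=2): S=111.1190, K−S=3.3010, hold=9.9306 ⇒ V=9.9306 continue | (k=6,j=3): S=144.4600, K−S=0.0000, hold=1.6654 ⇒ V=1.6654 continue | (k=6,j=4): S=187.8048, K−S=0.0000, hold=0.0000 ⇒ V=0.0000 continue | (k=6,j=5): S=244.1551, K−S=0.0000, hold=0.0000 ⇒ V=0.0000 continue | (k=6,j=6): S=317.4132, K−S=0.0000, hold=0.0000 ⇒ V=0.0000 continue  boundary S*=85.4731
step 5: (k=5,j=0): S=74.9635, K−S=39.4565, hold=37.5700 ⇒ V=39.4565 exercise | (k=5,j=1): S=97.4561, K−S=16.9639, hold=18.5394 ⇒ V=18.5394 continue | (k=5,j=2): S=126.6975, K−S=0.0000, hold=5.4508 ⇒ V=5.4508 continue | (k=5,j=3): S=164.7127, K−S=0.0000, hold=0.7683 ⇒ V=0.7683 continue | (k=5,j=4): S=214.1343, K−S=0.0000, hold=0.0000 ⇒ V=0.0000 continue | (k=5,j=5): S=278.3847, K−S=0.0000, hold=0.0000 ⇒ V=0.0000 continue  boundary S*=74.9635
step 4: (k=4,j=0): S=85.4731, K−S=28.9469, hold=27.8831 ⇒ V=28.9469 exercise | (k=4,j=1): S=111.1190, K−S=3.3010, hold=11.3989 ⇒ V=11.3989 continue | (k=4,j=2): S=144.4600, K−S=0.0000, hold=2.9157 ⇒ V=2.9157 continue | (k=4,j=3): S=187.8048, K−S=0.0000, hold=0.3544 ⇒ V=0.3544 continue | (k=4,j=4): S=244.1551, K−S=0.0000, hold=0.0000 ⇒ V=0.0000 continue  boundary S*=85.4731
step 3: (k=3,j=0): S=97.4561, K−S=16.9639, hold=19.3061 ⇒ V=19.3061 continue | (k=3,j=1): S=126.6975, K−S=0.0000, hold=6.7811 ⇒ V=6.7811 continue | (k=3,j=2): S=164.7127, K−S=0.0000, hold=1.5301 ⇒ V=1.5301 continue | (k=3,j=3): S=214.1343, K−S=0.0000, hold=0.1635 ⇒ V=0.1635 continue  boundary S*=-
step 2: (k=2,j=0): S=111.1190, K−S=3.3010, hold=12.4473 ⇒ V=12.4473 continue | (k=2,j=1): S=144.4600, K−S=0.0000, hold=3.9273 ⇒ V=3.9273 continue | (k=2,j=2): S=187.8048, K−S=0.0000, hold=0.7913 ⇒ V=0.7913 continue  boundary S*=-
step 1: (k=1,j=0): S=126.6975, K−S=0.0000, hold=7.7929 ⇒ V=7.7929 continue | (k=1,j=1): S=164.7127, K−S=0.0000, hold=2.2249 ⇒ V=2.2249 continue  boundary S*=-
step 0: (k=0,j=0): S=144.4600, K−S=0.0000, hold=4.7568 ⇒ V=4.7568 continue  boundary S*=-

price = 4.7568
boundary = - - - - 85.4731 74.9635 85.4731 74.9635 85.4731
tree:
4.7568
7.7929 2.2249
12.4473 3.9273 0.7913
19.3061 6.7811 1.5301 0.1635
28.9469 11.3989 2.9157 0.3544 0.0000
39.4565 18.5394 5.4508 0.7683 0.0000 0.0000
48.6739 28.9469 9.9306 1.6654 0.0000 0.0000 0.0000
56.7579 39.4565 17.4402 3.6101 0.0000 0.0000 0.0000 0.0000
63.8479 48.6739 28.9469 7.8257 0.0000 0.0000 0.0000 0.0000 0.0000
70.0661 56.7579 39.4565 16.9639 0.0000 0.0000 0.0000 0.0000 0.0000 0.0000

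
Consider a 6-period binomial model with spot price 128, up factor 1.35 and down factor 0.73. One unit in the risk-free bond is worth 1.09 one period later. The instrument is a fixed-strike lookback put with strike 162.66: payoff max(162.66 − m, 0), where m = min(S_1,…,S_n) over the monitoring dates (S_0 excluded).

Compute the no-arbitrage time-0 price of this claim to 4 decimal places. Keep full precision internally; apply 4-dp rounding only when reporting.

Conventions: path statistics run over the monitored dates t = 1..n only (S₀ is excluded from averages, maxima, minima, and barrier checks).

price = 34.7351

With p* = (R−d)/(u−d) = 0.5806, sum probability × payoff across the paths and divide by R^6.
Enumerate all 2^6 = 64 price paths (U = up ×1.35, D = down ×0.73); each path with k up-moves has probability p*^k·(1−p*)^(6−k).
DDDDDD: m=19.3708, payoff=143.2892, prob=0.005439
UDDDDD: m=35.8227, payoff=126.8373, prob=0.007530
DUDDDD: m=35.8227, payoff=126.8373, prob=0.007530
UUDDDD: m=66.2474, payoff=96.4126, prob=0.010427
DDUDDD: m=35.8227, payoff=126.8373, prob=0.007530
UDUDDD: m=66.2474, payoff=96.4126, prob=0.010427
DUUDDD: m=66.2474, payoff=96.4126, prob=0.010427
UUUDDD: m=122.5123, payoff=40.1477, prob=0.014437
DDDUDD: m=35.8227, payoff=126.8373, prob=0.007530
UDDUDD: m=66.2474, payoff=96.4126, prob=0.010427
DUDUDD: m=66.2474, payoff=96.4126, prob=0.010427
UUDUDD: m=122.5123, payoff=40.1477, prob=0.014437
DDUUDD: m=66.2474, payoff=96.4126, prob=0.010427
UDUUDD: m=122.5123, payoff=40.1477, prob=0.014437
DUUUDD: m=93.4400, payoff=69.2200, prob=0.014437
UUUUDD: m=172.8000, payoff=0.0000, prob=0.019990
DDDDUD: m=35.8227, payoff=126.8373, prob=0.007530
UDDDUD: m=66.2474, payoff=96.4126, prob=0.010427
DUDDUD: m=66.2474, payoff=96.4126, prob=0.010427
UUDDUD: m=122.5123, payoff=40.1477, prob=0.014437
DDUDUD: m=66.2474, payoff=96.4126, prob=0.010427
UDUDUD: m=122.5123, payoff=40.1477, prob=0.014437
DUUDUD: m=93.4400, payoff=69.2200, prob=0.014437
UUUDUD: m=172.8000, payoff=0.0000, prob=0.019990
DDDUUD: m=49.7942, payoff=112.8658, prob=0.010427
UDDUUD: m=92.0851, payoff=70.5749, prob=0.014437
DUDUUD: m=92.0851, payoff=70.5749, prob=0.014437
UUDUUD: m=170.2944, payoff=0.0000, prob=0.019990
DDUUUD: m=68.2112, payoff=94.4488, prob=0.014437
UDUUUD: m=126.1440, payoff=36.5160, prob=0.019990
DUUUUD: m=93.4400, payoff=69.2200, prob=0.019990
UUUUUD: m=172.8000, payoff=0.0000, prob=0.027678
DDDDDU: m=26.5353, payoff=136.1247, prob=0.007530
UDDDDU: m=49.0722, payoff=113.5878, prob=0.010427
DUDDDU: m=49.0722, payoff=113.5878, prob=0.010427
UUDDDU: m=90.7499, payoff=71.9101, prob=0.014437
DDUDDU: m=49.0722, payoff=113.5878, prob=0.010427
UDUDDU: m=90.7499, payoff=71.9101, prob=0.014437
DUUDDU: m=90.7499, payoff=71.9101, prob=0.014437
UUUDDU: m=167.8251, payoff=0.0000, prob=0.019990
DDDUDU: m=49.0722, payoff=113.5878, prob=0.010427
UDDUDU: m=90.7499, payoff=71.9101, prob=0.014437
DUDUDU: m=90.7499, payoff=71.9101, prob=0.014437
UUDUDU: m=167.8251, payoff=0.0000, prob=0.019990
DDUUDU: m=68.2112, payoff=94.4488, prob=0.014437
UDUUDU: m=126.1440, payoff=36.5160, prob=0.019990
DUUUDU: m=93.4400, payoff=69.2200, prob=0.019990
UUUUDU: m=172.8000, payoff=0.0000, prob=0.027678
DDDDUU: m=36.3497, payoff=126.3103, prob=0.010427
UDDDUU: m=67.2221, payoff=95.4379, prob=0.014437
DUDDUU: m=67.2221, payoff=95.4379, prob=0.014437
UUDDUU: m=124.3149, payoff=38.3451, prob=0.019990
DDUDUU: m=67.2221, payoff=95.4379, prob=0.014437
UDUDUU: m=124.3149, payoff=38.3451, prob=0.019990
DUUDUU: m=93.4400, payoff=69.2200, prob=0.019990
UUUDUU: m=172.8000, payoff=0.0000, prob=0.027678
DDDUUU: m=49.7942, payoff=112.8658, prob=0.014437
UDDUUU: m=92.0851, payoff=70.5749, prob=0.019990
DUDUUU: m=92.0851, payoff=70.5749, prob=0.019990
UUDUUU: m=170.2944, payoff=0.0000, prob=0.027678
DDUUUU: m=68.2112, payoff=94.4488, prob=0.019990
UDUUUU: m=126.1440, payoff=36.5160, prob=0.027678
DUUUUU: m=93.4400, payoff=69.2200, prob=0.027678
UUUUUU: m=172.8000, payoff=0.0000, prob=0.038323
Price = Σ prob·payoff / R^6 = 58.254203 / 1.677100 = 34.7351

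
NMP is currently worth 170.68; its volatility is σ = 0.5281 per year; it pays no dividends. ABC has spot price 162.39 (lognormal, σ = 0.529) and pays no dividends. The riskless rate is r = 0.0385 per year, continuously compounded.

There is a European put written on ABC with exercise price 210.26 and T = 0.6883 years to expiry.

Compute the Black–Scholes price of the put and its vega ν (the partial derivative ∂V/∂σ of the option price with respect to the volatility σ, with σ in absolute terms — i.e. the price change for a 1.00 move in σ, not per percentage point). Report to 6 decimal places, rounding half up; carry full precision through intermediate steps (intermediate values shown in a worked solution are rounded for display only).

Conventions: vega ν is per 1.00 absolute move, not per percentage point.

σ√T = 0.529·√0.6883 = 0.438879
d₁ = (ln(S/K) + (r+σ²/2)T) / (σ√T) = (ln(162.39/210.26) + (0.0385+0.529²/2)·0.6883) / 0.438879 = (-0.258344 + 0.122807) / 0.438879 = -0.308826
d₂ = d₁ − σ√T = -0.308826 − 0.438879 = -0.747705
e^{−rT} = 0.973848
N(−d₁) = 0.621273,  N(−d₂) = 0.772681
Put price V = K·e^{−rT}·N(−d₂) − S·N(−d₁) = 158.215204 − 100.888533 = 57.326671
φ(d₁) = (1/√(2π))·e^{−d₁²/2} = 0.380364
ν = S·φ(d₁)·√T = 51.244603

price = 57.326671
ν = 51.244603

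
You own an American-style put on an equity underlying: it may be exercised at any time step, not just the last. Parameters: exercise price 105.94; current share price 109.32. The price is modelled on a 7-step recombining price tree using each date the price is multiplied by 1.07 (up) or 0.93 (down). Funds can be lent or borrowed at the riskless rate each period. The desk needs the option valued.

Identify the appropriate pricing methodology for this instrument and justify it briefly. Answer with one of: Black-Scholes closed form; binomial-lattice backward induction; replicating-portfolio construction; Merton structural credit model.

framework: binomial-lattice backward induction

Key observation: the put (strike 105.94 on spot 109.32) is American-style on a 7-step discrete price model, so the early-exercise decision at every node requires stepwise backward valuation — a closed form cannot price the exercise right.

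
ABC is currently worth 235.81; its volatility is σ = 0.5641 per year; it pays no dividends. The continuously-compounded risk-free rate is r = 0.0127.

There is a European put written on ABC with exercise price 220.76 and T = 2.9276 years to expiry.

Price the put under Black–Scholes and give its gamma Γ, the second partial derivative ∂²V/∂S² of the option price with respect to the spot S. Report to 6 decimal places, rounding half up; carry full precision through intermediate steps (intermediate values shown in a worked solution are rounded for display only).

σ√T = 0.5641·√2.9276 = 0.965188
d₁ = (ln(S/K) + (r+σ²/2)T) / (σ√T) = (ln(235.81/220.76) + (0.0127+0.5641²/2)·2.9276) / 0.965188 = (0.065950 + 0.502975) / 0.965188 = 0.589445
d₂ = d₁ − σ√T = 0.589445 − 0.965188 = -0.375744
e^{−rT} = 0.963502
N(−d₁) = 0.277782,  N(−d₂) = 0.646446
Put price V = K·e^{−rT}·N(−d₂) − S·N(−d₁) = 137.500890 − 65.503671 = 71.997219
φ(d₁) = (1/√(2π))·e^{−d₁²/2} = 0.335323
Γ = φ(d₁) / (S·σ·√T) = 0.001473

price = 71.997219
Γ = 0.001473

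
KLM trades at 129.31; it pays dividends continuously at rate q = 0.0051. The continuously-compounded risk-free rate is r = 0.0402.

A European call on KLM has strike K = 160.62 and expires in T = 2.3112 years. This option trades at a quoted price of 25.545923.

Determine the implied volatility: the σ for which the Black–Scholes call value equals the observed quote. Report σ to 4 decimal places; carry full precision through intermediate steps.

At σ = 0.4168 the Black–Scholes value reproduces the quote:
σ√T = 0.4168·√2.3112 = 0.633646
d₁ = (ln(S/K) + (r−q+σ²/2)T) / (σ√T) = (ln(129.31/160.62) + (0.0402−0.0051+0.4168²/2)·2.3112) / 0.633646 = (-0.216829 + 0.281877) / 0.633646 = 0.102656
d₂ = d₁ − σ√T = 0.102656 − 0.633646 = -0.530989
e^{−rT} = 0.911275
e^{−qT} = 0.988282
N(d₁) = 0.540882,  N(d₂) = 0.297713
V = S·e^{−qT}·N(d₁) − K·e^{−rT}·N(d₂) = 69.121908 − 43.575985 = 25.545923 (matching the quote); vega is positive throughout, so no other σ reproduces this price

sigma = 0.4168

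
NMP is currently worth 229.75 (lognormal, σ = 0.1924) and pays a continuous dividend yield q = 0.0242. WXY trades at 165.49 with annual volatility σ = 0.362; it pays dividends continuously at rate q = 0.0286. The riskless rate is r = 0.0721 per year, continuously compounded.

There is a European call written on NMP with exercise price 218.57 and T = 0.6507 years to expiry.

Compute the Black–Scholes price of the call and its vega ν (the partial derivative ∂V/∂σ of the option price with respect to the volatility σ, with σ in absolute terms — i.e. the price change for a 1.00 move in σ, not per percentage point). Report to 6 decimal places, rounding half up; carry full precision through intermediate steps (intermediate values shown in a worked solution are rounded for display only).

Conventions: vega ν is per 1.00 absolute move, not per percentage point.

price = 24.036490
ν = 60.797116

σ√T = 0.1924·√0.6507 = 0.155201
d₁ = (ln(S/K) + (r−q+σ²/2)T) / (σ√T) = (ln(229.75/218.57) + (0.0721−0.0242+0.1924²/2)·0.6507) / 0.155201 = (0.049885 + 0.043212) / 0.155201 = 0.599851
d₂ = d₁ − σ√T = 0.599851 − 0.155201 = 0.444650
e^{−rT} = 0.954168
e^{−qT} = 0.984376
N(d₁) = 0.725697,  N(d₂) = 0.671714
Call price V = S·e^{−qT}·N(d₁) − K·e^{−rT}·N(d₂) = 164.124036 − 140.087547 = 24.036490
φ(d₁) = (1/√(2π))·e^{−d₁²/2} = 0.333254
ν = S·e^{−qT}·φ(d₁)·√T = 60.797116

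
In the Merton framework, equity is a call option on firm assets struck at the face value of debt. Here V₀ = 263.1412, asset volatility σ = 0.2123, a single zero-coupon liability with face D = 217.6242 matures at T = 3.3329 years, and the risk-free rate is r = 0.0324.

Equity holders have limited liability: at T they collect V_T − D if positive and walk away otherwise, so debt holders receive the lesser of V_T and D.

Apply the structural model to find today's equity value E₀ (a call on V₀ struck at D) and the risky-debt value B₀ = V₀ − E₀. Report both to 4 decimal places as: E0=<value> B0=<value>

E0=78.8314 B0=184.3098

Apply the equity-as-call identities (strike 217.6242, horizon 3.3329 years):
d₁ = [ln(V₀/D) + (r + σ²/2)T] / (σ√T)
   = [ln(263.1412/217.6242) + (0.0324 + 0.5·0.2123²)·3.3329] / (0.2123·√3.3329)
   = [0.189921 + 0.183095] / 0.387580 = 0.962424
d₂ = d₁ − σ√T = 0.962424 − 0.387580 = 0.574844
N(d₁) = 0.832082,  N(d₂) = 0.717302,  e^(−rT) = 0.897640
E₀ = V₀·N(d₁) − D·e^(−rT)·N(d₂)
   = 263.1412·0.832082 − 217.6242·0.897640·0.717302 = 78.831358
B₀ = V₀ − E₀ = 263.1412 − 78.831358 = 184.309842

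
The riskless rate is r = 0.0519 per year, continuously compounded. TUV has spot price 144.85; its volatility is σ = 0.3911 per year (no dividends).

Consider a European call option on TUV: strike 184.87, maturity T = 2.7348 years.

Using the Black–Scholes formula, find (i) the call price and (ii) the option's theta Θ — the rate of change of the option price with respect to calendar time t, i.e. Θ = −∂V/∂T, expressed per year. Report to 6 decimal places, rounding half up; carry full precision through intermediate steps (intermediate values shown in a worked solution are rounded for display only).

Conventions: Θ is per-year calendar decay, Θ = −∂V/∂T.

price = 31.390934
Θ = -9.364295

σ√T = 0.3911·√2.7348 = 0.646771
d₁ = (ln(S/K) + (r+σ²/2)T) / (σ√T) = (ln(144.85/184.87) + (0.0519+0.3911²/2)·2.7348) / 0.646771 = (-0.243954 + 0.351093) / 0.646771 = 0.165651
d₂ = d₁ − σ√T = 0.165651 − 0.646771 = -0.481120
e^{−rT} = 0.867677
N(d₁) = 0.565784,  N(d₂) = 0.315216
Call price V = S·N(d₁) − K·e^{−rT}·N(d₂) = 81.953851 − 50.562917 = 31.390934
φ(d₁) = (1/√(2π))·e^{−d₁²/2} = 0.393506
Θ = −S·φ(d₁)·σ/(2√T) − r·K·e^{−rT}·N(d₂) = −6.740079 − 2.624215 = -9.364295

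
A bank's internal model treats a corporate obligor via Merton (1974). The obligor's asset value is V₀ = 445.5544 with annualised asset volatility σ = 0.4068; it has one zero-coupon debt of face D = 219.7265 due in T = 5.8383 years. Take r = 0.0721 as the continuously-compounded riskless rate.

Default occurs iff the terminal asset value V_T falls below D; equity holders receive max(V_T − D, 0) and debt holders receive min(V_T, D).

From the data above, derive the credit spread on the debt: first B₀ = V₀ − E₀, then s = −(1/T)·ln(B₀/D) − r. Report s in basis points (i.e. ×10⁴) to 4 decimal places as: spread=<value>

Work the structural quantities from V₀ = 445.5544 against face 219.7265:
d₁ = [ln(V₀/D) + (r + σ²/2)T] / (σ√T)
   = [ln(445.5544/219.7265) + (0.0721 + 0.5·0.4068²)·5.8383] / (0.4068·√5.8383)
   = [0.706936 + 0.904021] / 0.982934 = 1.638927
d₂ = d₁ − σ√T = 1.638927 − 0.982934 = 0.655994
N(d₁) = 0.949386,  N(d₂) = 0.744086,  e^(−rT) = 0.656429
E₀ = V₀·N(d₁) − D·e^(−rT)·N(d₂)
   = 445.5544·0.949386 − 219.7265·0.656429·0.744086 = 315.679973
B₀ = V₀ − E₀ = 445.5544 − 315.679973 = 129.874427
spread = −(1/T)·ln(B₀/D) − r = −(1/5.8383)·ln(129.874427/219.7265) − 0.0721 = 0.01796313
in basis points: 0.01796313 × 10⁴ = 179.6313 bp

spread=179.6313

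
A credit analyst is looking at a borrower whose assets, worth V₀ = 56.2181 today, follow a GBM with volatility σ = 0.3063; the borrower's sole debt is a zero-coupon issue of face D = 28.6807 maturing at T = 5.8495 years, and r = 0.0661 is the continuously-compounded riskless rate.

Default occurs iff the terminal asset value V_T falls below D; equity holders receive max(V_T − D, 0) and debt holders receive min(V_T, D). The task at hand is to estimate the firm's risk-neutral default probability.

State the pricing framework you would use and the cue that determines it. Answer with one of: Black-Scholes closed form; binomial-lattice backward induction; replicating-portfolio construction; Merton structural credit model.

framework: Merton structural credit model

Key observation: the asked-for credit quantity lives on the firm's capital structure — asset value, asset volatility, debt face 28.6807 — which is the structural model's domain.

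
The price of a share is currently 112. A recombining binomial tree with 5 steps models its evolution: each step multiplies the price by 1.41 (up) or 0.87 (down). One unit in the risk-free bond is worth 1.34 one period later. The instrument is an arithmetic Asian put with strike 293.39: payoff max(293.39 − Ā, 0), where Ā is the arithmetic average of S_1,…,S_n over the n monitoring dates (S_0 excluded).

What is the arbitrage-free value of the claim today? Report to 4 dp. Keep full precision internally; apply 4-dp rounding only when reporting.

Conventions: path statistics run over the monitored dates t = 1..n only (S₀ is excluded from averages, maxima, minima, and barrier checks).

price = 7.0591

No-arbitrage gives p* = (R−d)/(u−d) = 0.8704: enumerate every path, weight its payoff by its p*-probability, and discount by R^5.
Enumerate all 2^5 = 32 price paths (U = up ×1.41, D = down ×0.87); each path with k up-moves has probability p*^k·(1−p*)^(5−k).
DDDDD: Ā=75.1906, payoff=218.1994, prob=0.000037
UDDDD: Ā=121.8606, payoff=171.5294, prob=0.000246
DUDDD: Ā=109.7646, payoff=183.6254, prob=0.000246
UUDDD: Ā=177.8943, payoff=115.4957, prob=0.001650
DDUDD: Ā=99.2410, payoff=194.1490, prob=0.000246
UDUDD: Ā=160.8389, payoff=132.5511, prob=0.001650
DUUDD: Ā=148.7429, payoff=144.6471, prob=0.001650
UUUDD: Ā=241.0661, payoff=52.3239, prob=0.011080
DDDUD: Ā=90.0856, payoff=203.3044, prob=0.000246
UDDUD: Ā=146.0008, payoff=147.3892, prob=0.001650
DUDUD: Ā=133.9048, payoff=159.4852, prob=0.001650
UUDUD: Ā=217.0181, payoff=76.3719, prob=0.011080
DDUUD: Ā=123.3813, payoff=170.0087, prob=0.001650
UDUUD: Ā=199.9627, payoff=93.4273, prob=0.011080
DUUUD: Ā=187.8667, payoff=105.5233, prob=0.011080
UUUUD: Ā=304.4737, payoff=0.0000, prob=0.074391
DDDDU: Ā=82.1203, payoff=211.2697, prob=0.000246
UDDDU: Ā=133.0916, payoff=160.2984, prob=0.001650
DUDDU: Ā=120.9956, payoff=172.3944, prob=0.001650
UUDDU: Ā=196.0963, payoff=97.2937, prob=0.011080
DDUDU: Ā=110.4721, payoff=182.9179, prob=0.001650
UDUDU: Ā=179.0409, payoff=114.3491, prob=0.011080
DUUDU: Ā=166.9449, payoff=126.4451, prob=0.011080
UUUDU: Ā=270.5659, payoff=22.8241, prob=0.074391
DDDUU: Ā=101.3166, payoff=192.0734, prob=0.001650
UDDUU: Ā=164.2027, payoff=129.1873, prob=0.011080
DUDUU: Ā=152.1067, payoff=141.2833, prob=0.011080
UUDUU: Ā=246.5178, payoff=46.8722, prob=0.074391
DDUUU: Ā=141.5832, payoff=151.8068, prob=0.011080
UDUUU: Ā=229.4625, payoff=63.9275, prob=0.074391
DUUUU: Ā=217.3665, payoff=76.0235, prob=0.074391
UUUUU: Ā=352.2836, payoff=0.0000, prob=0.499483
Price = Σ prob·payoff / R^5 = 30.498105 / 4.320400 = 7.0591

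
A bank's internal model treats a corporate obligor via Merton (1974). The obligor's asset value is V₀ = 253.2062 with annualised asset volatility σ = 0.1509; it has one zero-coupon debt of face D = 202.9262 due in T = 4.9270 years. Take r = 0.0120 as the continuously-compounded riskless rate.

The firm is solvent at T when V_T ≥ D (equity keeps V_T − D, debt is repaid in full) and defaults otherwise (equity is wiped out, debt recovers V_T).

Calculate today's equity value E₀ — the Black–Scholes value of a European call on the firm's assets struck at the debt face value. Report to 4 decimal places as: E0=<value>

Work the structural quantities from V₀ = 253.2062 against face 202.9262:
d₁ = [ln(V₀/D) + (r + σ²/2)T] / (σ√T)
   = [ln(253.2062/202.9262) + (0.0120 + 0.5·0.1509²)·4.9270] / (0.1509·√4.9270)
   = [0.221362 + 0.115220] / 0.334950 = 1.004870
d₂ = d₁ − σ√T = 1.004870 − 0.334950 = 0.669920
N(d₁) = 0.842520,  N(d₂) = 0.748546,  e^(−rT) = 0.942590
E₀ = V₀·N(d₁) − D·e^(−rT)·N(d₂)
   = 253.2062·0.842520 − 202.9262·0.942590·0.748546 = 70.152436

E0=70.1524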